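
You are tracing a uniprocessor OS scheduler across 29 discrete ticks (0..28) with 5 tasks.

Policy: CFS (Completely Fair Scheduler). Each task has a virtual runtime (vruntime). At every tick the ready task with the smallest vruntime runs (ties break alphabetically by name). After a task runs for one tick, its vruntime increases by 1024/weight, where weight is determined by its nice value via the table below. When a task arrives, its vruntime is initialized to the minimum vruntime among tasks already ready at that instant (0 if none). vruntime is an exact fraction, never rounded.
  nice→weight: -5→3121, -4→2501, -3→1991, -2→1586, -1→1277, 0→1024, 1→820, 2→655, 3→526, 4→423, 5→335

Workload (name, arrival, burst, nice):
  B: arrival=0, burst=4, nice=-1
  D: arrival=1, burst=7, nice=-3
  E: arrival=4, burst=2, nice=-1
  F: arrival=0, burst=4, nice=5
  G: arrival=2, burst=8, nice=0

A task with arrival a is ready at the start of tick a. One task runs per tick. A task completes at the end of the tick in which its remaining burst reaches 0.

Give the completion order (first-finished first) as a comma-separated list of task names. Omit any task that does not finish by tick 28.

completion order = E, B, D, G, F

t=0: vr[B=0 F=0] → run B
t=1: vr[B=1024/1277 D=0 F=0] → run D
t=2: vr[B=1024/1277 D=1024/1991 F=0 G=0] → run F
t=3: vr[B=1024/1277 D=1024/1991 F=1024/335 G=0] → run G
t=4: vr[B=1024/1277 D=1024/1991 E=1024/1991 F=1024/335 G=1] → run D
t=5: vr[B=1024/1277 D=2048/1991 E=1024/1991 F=1024/335 G=1] → run E
t=6: vr[B=1024/1277 D=2048/1991 E=3346432/2542507 F=1024/335 G=1] → run B
t=7: vr[B=2048/1277 D=2048/1991 E=3346432/2542507 F=1024/335 G=1] → run G
t=8: vr[B=2048/1277 D=2048/1991 E=3346432/2542507 F=1024/335 G=2] → run D
t=9: vr[B=2048/1277 D=3072/1991 E=3346432/2542507 F=1024/335 G=2] → run E
t=10: vr[B=2048/1277 D=3072/1991 F=1024/335 G=2] → run D
t=11: vr[B=2048/1277 D=4096/1991 F=1024/335 G=2] → run B
t=12: vr[B=3072/1277 D=4096/1991 F=1024/335 G=2] → run G
t=13: vr[B=3072/1277 D=4096/1991 F=1024/335 G=3] → run D
t=14: vr[B=3072/1277 D=5120/1991 F=1024/335 G=3] → run B
t=15: vr[D=5120/1991 F=1024/335 G=3] → run D
t=16: vr[D=6144/1991 F=1024/335 G=3] → run G
t=17: vr[D=6144/1991 F=1024/335 G=4] → run F
t=18: vr[D=6144/1991 F=2048/335 G=4] → run D
t=19: vr[F=2048/335 G=4] → run G
t=20: vr[F=2048/335 G=5] → run G
t=21: vr[F=2048/335 G=6] → run G
t=22: vr[F=2048/335 G=7] → run F
t=23: vr[F=3072/335 G=7] → run G
t=24: vr[F=3072/335] → run F
t=25: (idle)
t=26: (idle)
t=27: (idle)
t=28: (idle)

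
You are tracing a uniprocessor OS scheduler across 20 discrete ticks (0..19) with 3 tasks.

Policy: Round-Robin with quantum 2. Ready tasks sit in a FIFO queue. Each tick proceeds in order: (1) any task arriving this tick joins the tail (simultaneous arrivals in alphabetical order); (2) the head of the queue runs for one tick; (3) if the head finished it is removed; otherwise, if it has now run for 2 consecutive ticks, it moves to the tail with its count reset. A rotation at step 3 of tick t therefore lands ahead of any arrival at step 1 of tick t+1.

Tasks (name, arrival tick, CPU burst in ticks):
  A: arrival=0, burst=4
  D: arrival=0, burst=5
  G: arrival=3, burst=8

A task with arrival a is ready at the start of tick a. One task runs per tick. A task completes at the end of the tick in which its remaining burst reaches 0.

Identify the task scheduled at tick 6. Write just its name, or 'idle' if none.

t=0: queue=[A,D] q_used=0 → run A
t=1: queue=[A,D] q_used=1 → run A
t=2: queue=[D,A] q_used=0 → run D
t=3: queue=[D,A,G] q_used=1 → run D
t=4: queue=[A,G,D] q_used=0 → run A
t=5: queue=[A,G,D] q_used=1 → run A
t=6: queue=[G,D] q_used=0 → run G
t=7: queue=[G,D] q_used=1 → run G
t=8: queue=[D,G] q_used=0 → run D
t=9: queue=[D,G] q_used=1 → run D
t=10: queue=[G,D] q_used=0 → run G
t=11: queue=[G,D] q_used=1 → run G
t=12: queue=[D,G] q_used=0 → run D
t=13: queue=[G] q_used=0 → run G
t=14: queue=[G] q_used=1 → run G
t=15: queue=[G] q_used=0 → run G
t=16: queue=[G] q_used=1 → run G
t=17: (idle)
t=18: (idle)
t=19: (idle)

running at tick 6 = G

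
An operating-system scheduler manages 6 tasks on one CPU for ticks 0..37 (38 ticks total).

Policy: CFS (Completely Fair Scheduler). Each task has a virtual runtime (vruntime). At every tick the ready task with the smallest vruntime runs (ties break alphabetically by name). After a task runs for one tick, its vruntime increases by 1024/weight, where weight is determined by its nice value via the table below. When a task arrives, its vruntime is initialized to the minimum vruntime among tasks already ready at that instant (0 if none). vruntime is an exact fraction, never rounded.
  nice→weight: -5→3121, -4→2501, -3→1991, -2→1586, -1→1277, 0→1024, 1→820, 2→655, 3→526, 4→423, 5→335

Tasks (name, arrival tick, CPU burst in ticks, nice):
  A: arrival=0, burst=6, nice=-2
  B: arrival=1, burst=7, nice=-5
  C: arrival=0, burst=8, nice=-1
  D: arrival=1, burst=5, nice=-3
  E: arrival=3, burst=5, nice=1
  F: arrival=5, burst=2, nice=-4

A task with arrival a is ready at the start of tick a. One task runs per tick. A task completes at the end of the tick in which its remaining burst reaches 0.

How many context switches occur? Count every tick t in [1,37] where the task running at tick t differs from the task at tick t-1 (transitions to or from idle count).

context switches = 32

t=0: vr[A=0 C=0] → run A
t=1: vr[A=512/793 B=0 C=0 D=0] → run B
t=2: vr[A=512/793 B=1024/3121 C=0 D=0] → run C
t=3: vr[A=512/793 B=1024/3121 C=1024/1277 D=0 E=0] → run D
t=4: vr[A=512/793 B=1024/3121 C=1024/1277 D=1024/1991 E=0] → run E
t=5: vr[A=512/793 B=1024/3121 C=1024/1277 D=1024/1991 E=256/205 F=1024/3121] → run B
t=6: vr[A=512/793 B=2048/3121 C=1024/1277 D=1024/1991 E=256/205 F=1024/3121] → run F
t=7: vr[A=512/793 B=2048/3121 C=1024/1277 D=1024/1991 E=256/205 F=5756928/7805621] → run D
t=8: vr[A=512/793 B=2048/3121 C=1024/1277 D=2048/1991 E=256/205 F=5756928/7805621] → run A
t=9: vr[A=1024/793 B=2048/3121 C=1024/1277 D=2048/1991 E=256/205 F=5756928/7805621] → run B
t=10: vr[A=1024/793 B=3072/3121 C=1024/1277 D=2048/1991 E=256/205 F=5756928/7805621] → run F
t=11: vr[A=1024/793 B=3072/3121 C=1024/1277 D=2048/1991 E=256/205] → run C
t=12: vr[A=1024/793 B=3072/3121 C=2048/1277 D=2048/1991 E=256/205] → run B
t=13: vr[A=1024/793 B=4096/3121 C=2048/1277 D=2048/1991 E=256/205] → run D
t=14: vr[A=1024/793 B=4096/3121 C=2048/1277 D=3072/1991 E=256/205] → run E
t=15: vr[A=1024/793 B=4096/3121 C=2048/1277 D=3072/1991 E=512/205] → run A
t=16: vr[A=1536/793 B=4096/3121 C=2048/1277 D=3072/1991 E=512/205] → run B
t=17: vr[A=1536/793 B=5120/3121 C=2048/1277 D=3072/1991 E=512/205] → run D
t=18: vr[A=1536/793 B=5120/3121 C=2048/1277 D=4096/1991 E=512/205] → run C
t=19: vr[A=1536/793 B=5120/3121 C=3072/1277 D=4096/1991 E=512/205] → run B
t=20: vr[A=1536/793 B=6144/3121 C=3072/1277 D=4096/1991 E=512/205] → run A
t=21: vr[A=2048/793 B=6144/3121 C=3072/1277 D=4096/1991 E=512/205] → run B
t=22: vr[A=2048/793 C=3072/1277 D=4096/1991 E=512/205] → run D
t=23: vr[A=2048/793 C=3072/1277 E=512/205] → run C
t=24: vr[A=2048/793 C=4096/1277 E=512/205] → run E
t=25: vr[A=2048/793 C=4096/1277 E=768/205] → run A
t=26: vr[A=2560/793 C=4096/1277 E=768/205] → run C
t=27: vr[A=2560/793 C=5120/1277 E=768/205] → run A
t=28: vr[C=5120/1277 E=768/205] → run E
t=29: vr[C=5120/1277 E=1024/205] → run C
t=30: vr[C=6144/1277 E=1024/205] → run C
t=31: vr[C=7168/1277 E=1024/205] → run E
t=32: vr[C=7168/1277] → run C
t=33: (idle)
t=34: (idle)
t=35: (idle)
t=36: (idle)
t=37: (idle)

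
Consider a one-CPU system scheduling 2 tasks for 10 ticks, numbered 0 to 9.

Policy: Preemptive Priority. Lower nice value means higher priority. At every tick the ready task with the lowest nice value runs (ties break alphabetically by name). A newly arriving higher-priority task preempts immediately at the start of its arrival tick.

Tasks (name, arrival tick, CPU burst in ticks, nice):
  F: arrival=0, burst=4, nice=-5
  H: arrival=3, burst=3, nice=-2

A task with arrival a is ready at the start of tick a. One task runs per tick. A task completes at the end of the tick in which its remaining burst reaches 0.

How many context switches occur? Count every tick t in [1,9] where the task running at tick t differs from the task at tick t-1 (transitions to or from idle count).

t=0: ready={F} → run F
t=1: ready={F} → run F
t=2: ready={F} → run F
t=3: ready={F,H} → run F
t=4: ready={H} → run H
t=5: ready={H} → run H
t=6: ready={H} → run H
t=7: (idle)
t=8: (idle)
t=9: (idle)

context switches = 2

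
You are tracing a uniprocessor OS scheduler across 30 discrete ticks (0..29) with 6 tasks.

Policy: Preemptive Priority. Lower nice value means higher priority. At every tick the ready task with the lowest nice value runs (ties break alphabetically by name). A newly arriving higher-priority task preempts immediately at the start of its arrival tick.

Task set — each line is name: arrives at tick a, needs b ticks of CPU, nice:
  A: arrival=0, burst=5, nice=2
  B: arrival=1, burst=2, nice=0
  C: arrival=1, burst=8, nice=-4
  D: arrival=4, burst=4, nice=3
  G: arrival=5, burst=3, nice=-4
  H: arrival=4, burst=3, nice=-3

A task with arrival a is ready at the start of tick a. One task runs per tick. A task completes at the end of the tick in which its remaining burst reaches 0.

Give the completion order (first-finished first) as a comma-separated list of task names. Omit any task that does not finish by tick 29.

completion order = C, G, H, B, A, D

t=0: ready={A} → run A
t=1: ready={A,B,C} → run C
t=2: ready={A,B,C} → run C
t=3: ready={A,B,C} → run C
t=4: ready={A,B,C,D,H} → run C
t=5: ready={A,B,C,D,G,H} → run C
t=6: ready={A,B,C,D,G,H} → run C
t=7: ready={A,B,C,D,G,H} → run C
t=8: ready={A,B,C,D,G,H} → run C
t=9: ready={A,B,D,G,H} → run G
t=10: ready={A,B,D,G,H} → run G
t=11: ready={A,B,D,G,H} → run G
t=12: ready={A,B,D,H} → run H
t=13: ready={A,B,D,H} → run H
t=14: ready={A,B,D,H} → run H
t=15: ready={A,B,D} → run B
t=16: ready={A,B,D} → run B
t=17: ready={A,D} → run A
t=18: ready={A,D} → run A
t=19: ready={A,D} → run A
t=20: ready={A,D} → run A
t=21: ready={D} → run D
t=22: ready={D} → run D
t=23: ready={D} → run D
t=24: ready={D} → run D
t=25: (idle)
t=26: (idle)
t=27: (idle)
t=28: (idle)
t=29: (idle)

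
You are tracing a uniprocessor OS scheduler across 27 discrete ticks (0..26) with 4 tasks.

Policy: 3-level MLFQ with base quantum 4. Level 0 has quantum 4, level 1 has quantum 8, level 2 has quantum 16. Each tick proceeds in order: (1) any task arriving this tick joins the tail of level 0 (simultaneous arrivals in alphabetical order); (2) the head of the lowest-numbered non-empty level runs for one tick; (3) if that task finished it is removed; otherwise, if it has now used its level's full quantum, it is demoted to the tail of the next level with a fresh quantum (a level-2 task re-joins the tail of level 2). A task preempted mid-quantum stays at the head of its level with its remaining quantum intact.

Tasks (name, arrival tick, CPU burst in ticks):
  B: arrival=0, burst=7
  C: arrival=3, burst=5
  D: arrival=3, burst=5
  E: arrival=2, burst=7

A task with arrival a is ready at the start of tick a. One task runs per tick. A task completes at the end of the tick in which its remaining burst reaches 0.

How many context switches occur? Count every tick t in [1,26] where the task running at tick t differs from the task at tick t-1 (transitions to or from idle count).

context switches = 8

t=0: L0/L1/L2 = B/-/- → run B
t=1: L0/L1/L2 = B/-/- → run B
t=2: L0/L1/L2 = BE/-/- → run B
t=3: L0/L1/L2 = BECD/-/- → run B
t=4: L0/L1/L2 = ECD/B/- → run E
t=5: L0/L1/L2 = ECD/B/- → run E
t=6: L0/L1/L2 = ECD/B/- → run E
t=7: L0/L1/L2 = ECD/B/- → run E
t=8: L0/L1/L2 = CD/BE/- → run C
t=9: L0/L1/L2 = CD/BE/- → run C
t=10: L0/L1/L2 = CD/BE/- → run C
t=11: L0/L1/L2 = CD/BE/- → run C
t=12: L0/L1/L2 = D/BEC/- → run D
t=13: L0/L1/L2 = D/BEC/- → run D
t=14: L0/L1/L2 = D/BEC/- → run D
t=15: L0/L1/L2 = D/BEC/- → run D
t=16: L0/L1/L2 = -/BECD/- → run B
t=17: L0/L1/L2 = -/BECD/- → run B
t=18: L0/L1/L2 = -/BECD/- → run B
t=19: L0/L1/L2 = -/ECD/- → run E
t=20: L0/L1/L2 = -/ECD/- → run E
t=21: L0/L1/L2 = -/ECD/- → run E
t=22: L0/L1/L2 = -/CD/- → run C
t=23: L0/L1/L2 = -/D/- → run D
t=24: (idle)
t=25: (idle)
t=26: (idle)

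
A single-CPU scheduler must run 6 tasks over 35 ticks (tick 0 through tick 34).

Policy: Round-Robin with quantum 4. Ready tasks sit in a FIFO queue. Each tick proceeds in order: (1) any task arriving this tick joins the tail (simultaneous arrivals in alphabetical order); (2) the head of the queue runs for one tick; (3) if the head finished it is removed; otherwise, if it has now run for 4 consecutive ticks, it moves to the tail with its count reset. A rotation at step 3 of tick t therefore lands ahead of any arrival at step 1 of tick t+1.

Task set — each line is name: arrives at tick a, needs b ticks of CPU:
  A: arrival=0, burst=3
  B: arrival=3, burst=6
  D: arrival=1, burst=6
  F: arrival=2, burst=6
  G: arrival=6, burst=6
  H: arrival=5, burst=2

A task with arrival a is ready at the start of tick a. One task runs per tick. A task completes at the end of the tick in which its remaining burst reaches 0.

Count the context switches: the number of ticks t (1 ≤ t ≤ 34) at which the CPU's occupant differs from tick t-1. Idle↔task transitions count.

context switches = 10

t=0: queue=[A] q_used=0 → run A
t=1: queue=[A,D] q_used=1 → run A
t=2: queue=[A,D,F] q_used=2 → run A
t=3: queue=[D,F,B] q_used=0 → run D
t=4: queue=[D,F,B] q_used=1 → run D
t=5: queue=[D,F,B,H] q_used=2 → run D
t=6: queue=[D,F,B,H,G] q_used=3 → run D
t=7: queue=[F,B,H,G,D] q_used=0 → run F
t=8: queue=[F,B,H,G,D] q_used=1 → run F
t=9: queue=[F,B,H,G,D] q_used=2 → run F
t=10: queue=[F,B,H,G,D] q_used=3 → run F
t=11: queue=[B,H,G,D,F] q_used=0 → run B
t=12: queue=[B,H,G,D,F] q_used=1 → run B
t=13: queue=[B,H,G,D,F] q_used=2 → run B
t=14: queue=[B,H,G,D,F] q_used=3 → run B
t=15: queue=[H,G,D,F,B] q_used=0 → run H
t=16: queue=[H,G,D,F,B] q_used=1 → run H
t=17: queue=[G,D,F,B] q_used=0 → run G
t=18: queue=[G,D,F,B] q_used=1 → run G
t=19: queue=[G,D,F,B] q_used=2 → run G
t=20: queue=[G,D,F,B] q_used=3 → run G
t=21: queue=[D,F,B,G] q_used=0 → run D
t=22: queue=[D,F,B,G] q_used=1 → run D
t=23: queue=[F,B,G] q_used=0 → run F
t=24: queue=[F,B,G] q_used=1 → run F
t=25: queue=[B,G] q_used=0 → run B
t=26: queue=[B,G] q_used=1 → run B
t=27: queue=[G] q_used=0 → run G
t=28: queue=[G] q_used=1 → run G
t=29: (idle)
t=30: (idle)
t=31: (idle)
t=32: (idle)
t=33: (idle)
t=34: (idle)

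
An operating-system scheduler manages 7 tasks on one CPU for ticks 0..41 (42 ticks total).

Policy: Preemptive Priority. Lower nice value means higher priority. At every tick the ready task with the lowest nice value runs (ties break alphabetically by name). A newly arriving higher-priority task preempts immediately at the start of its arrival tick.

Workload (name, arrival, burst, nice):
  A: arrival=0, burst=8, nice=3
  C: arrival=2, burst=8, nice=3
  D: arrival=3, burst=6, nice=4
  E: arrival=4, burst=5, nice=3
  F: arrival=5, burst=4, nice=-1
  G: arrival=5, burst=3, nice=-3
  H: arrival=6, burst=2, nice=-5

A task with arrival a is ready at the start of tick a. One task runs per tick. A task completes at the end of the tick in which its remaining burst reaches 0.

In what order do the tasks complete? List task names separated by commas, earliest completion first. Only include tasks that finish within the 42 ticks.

t=0: ready={A} → run A
t=1: ready={A} → run A
t=2: ready={A,C} → run A
t=3: ready={A,C,D} → run A
t=4: ready={A,C,D,E} → run A
t=5: ready={A,C,D,E,F,G} → run G
t=6: ready={A,C,D,E,F,G,H} → run H
t=7: ready={A,C,D,E,F,G,H} → run H
t=8: ready={A,C,D,E,F,G} → run G
t=9: ready={A,C,D,E,F,G} → run G
t=10: ready={A,C,D,E,F} → run F
t=11: ready={A,C,D,E,F} → run F
t=12: ready={A,C,D,E,F} → run F
t=13: ready={A,C,D,E,F} → run F
t=14: ready={A,C,D,E} → run A
t=15: ready={A,C,D,E} → run A
t=16: ready={A,C,D,E} → run A
t=17: ready={C,D,E} → run C
t=18: ready={C,D,E} → run C
t=19: ready={C,D,E} → run C
t=20: ready={C,D,E} → run C
t=21: ready={C,D,E} → run C
t=22: ready={C,D,E} → run C
t=23: ready={C,D,E} → run C
t=24: ready={C,D,E} → run C
t=25: ready={D,E} → run E
t=26: ready={D,E} → run E
t=27: ready={D,E} → run E
t=28: ready={D,E} → run E
t=29: ready={D,E} → run E
t=30: ready={D} → run D
t=31: ready={D} → run D
t=32: ready={D} → run D
t=33: ready={D} → run D
t=34: ready={D} → run D
t=35: ready={D} → run D
t=36: (idle)
t=37: (idle)
t=38: (idle)
t=39: (idle)
t=40: (idle)
t=41: (idle)

completion order = H, G, F, A, C, E, D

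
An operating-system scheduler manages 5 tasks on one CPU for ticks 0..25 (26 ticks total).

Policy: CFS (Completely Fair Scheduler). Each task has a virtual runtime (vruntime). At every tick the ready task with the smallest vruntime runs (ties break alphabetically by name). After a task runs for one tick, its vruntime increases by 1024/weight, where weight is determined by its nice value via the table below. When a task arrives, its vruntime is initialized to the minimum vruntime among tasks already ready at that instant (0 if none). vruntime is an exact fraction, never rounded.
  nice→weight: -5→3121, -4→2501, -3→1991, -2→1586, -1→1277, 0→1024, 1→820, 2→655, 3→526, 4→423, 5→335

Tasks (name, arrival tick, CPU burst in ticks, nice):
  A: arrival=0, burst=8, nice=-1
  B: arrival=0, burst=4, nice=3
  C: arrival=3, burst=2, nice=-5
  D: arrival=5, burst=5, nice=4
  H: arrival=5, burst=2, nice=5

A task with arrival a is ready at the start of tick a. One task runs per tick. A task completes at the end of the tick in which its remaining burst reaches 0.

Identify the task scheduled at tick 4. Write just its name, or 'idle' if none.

running at tick 4 = C

t=0: vr[A=0 B=0] → run A
t=1: vr[A=1024/1277 B=0] → run B
t=2: vr[A=1024/1277 B=512/263] → run A
t=3: vr[A=2048/1277 B=512/263 C=2048/1277] → run A
t=4: vr[A=3072/1277 B=512/263 C=2048/1277] → run C
t=5: vr[A=3072/1277 B=512/263 C=7699456/3985517 D=7699456/3985517 H=7699456/3985517] → run C
t=6: vr[A=3072/1277 B=512/263 D=7699456/3985517 H=7699456/3985517] → run D
t=7: vr[A=3072/1277 B=512/263 D=7338039296/1685873691 H=7699456/3985517] → run H
t=8: vr[A=3072/1277 B=512/263 D=7338039296/1685873691 H=6660487168/1335148195] → run B
t=9: vr[A=3072/1277 B=1024/263 D=7338039296/1685873691 H=6660487168/1335148195] → run A
t=10: vr[A=4096/1277 B=1024/263 D=7338039296/1685873691 H=6660487168/1335148195] → run A
t=11: vr[A=5120/1277 B=1024/263 D=7338039296/1685873691 H=6660487168/1335148195] → run B
t=12: vr[A=5120/1277 B=1536/263 D=7338039296/1685873691 H=6660487168/1335148195] → run A
t=13: vr[A=6144/1277 B=1536/263 D=7338039296/1685873691 H=6660487168/1335148195] → run D
t=14: vr[A=6144/1277 B=1536/263 D=11419208704/1685873691 H=6660487168/1335148195] → run A
t=15: vr[A=7168/1277 B=1536/263 D=11419208704/1685873691 H=6660487168/1335148195] → run H
t=16: vr[A=7168/1277 B=1536/263 D=11419208704/1685873691] → run A
t=17: vr[B=1536/263 D=11419208704/1685873691] → run B
t=18: vr[D=11419208704/1685873691] → run D
t=19: vr[D=5166792704/561957897] → run D
t=20: vr[D=19581547520/1685873691] → run D
t=21: (idle)
t=22: (idle)
t=23: (idle)
t=24: (idle)
t=25: (idle)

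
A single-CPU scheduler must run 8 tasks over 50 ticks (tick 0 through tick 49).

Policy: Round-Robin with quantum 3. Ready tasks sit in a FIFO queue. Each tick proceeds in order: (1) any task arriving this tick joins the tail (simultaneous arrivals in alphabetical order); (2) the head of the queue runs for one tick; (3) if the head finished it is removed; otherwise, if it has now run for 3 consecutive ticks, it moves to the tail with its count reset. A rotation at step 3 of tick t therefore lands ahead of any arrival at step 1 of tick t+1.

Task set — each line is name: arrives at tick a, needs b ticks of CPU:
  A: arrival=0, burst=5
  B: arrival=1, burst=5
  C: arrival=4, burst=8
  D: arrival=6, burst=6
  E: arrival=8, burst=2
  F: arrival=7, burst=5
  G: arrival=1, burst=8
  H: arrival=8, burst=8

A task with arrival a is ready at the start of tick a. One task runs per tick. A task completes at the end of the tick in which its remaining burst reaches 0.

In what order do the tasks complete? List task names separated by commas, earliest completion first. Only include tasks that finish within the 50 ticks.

completion order = A, B, E, D, F, G, C, H

t=0: queue=[A] q_used=0 → run A
t=1: queue=[A,B,G] q_used=1 → run A
t=2: queue=[A,B,G] q_used=2 → run A
t=3: queue=[B,G,A] q_used=0 → run B
t=4: queue=[B,G,A,C] q_used=1 → run B
t=5: queue=[B,G,A,C] q_used=2 → run B
t=6: queue=[G,A,C,B,D] q_used=0 → run G
t=7: queue=[G,A,C,B,D,F] q_used=1 → run G
t=8: queue=[G,A,C,B,D,F,E,H] q_used=2 → run G
t=9: queue=[A,C,B,D,F,E,H,G] q_used=0 → run A
t=10: queue=[A,C,B,D,F,E,H,G] q_used=1 → run A
t=11: queue=[C,B,D,F,E,H,G] q_used=0 → run C
t=12: queue=[C,B,D,F,E,H,G] q_used=1 → run C
t=13: queue=[C,B,D,F,E,H,G] q_used=2 → run C
t=14: queue=[B,D,F,E,H,G,C] q_used=0 → run B
t=15: queue=[B,D,F,E,H,G,C] q_used=1 → run B
t=16: queue=[D,F,E,H,G,C] q_used=0 → run D
t=17: queue=[D,F,E,H,G,C] q_used=1 → run D
t=18: queue=[D,F,E,H,G,C] q_used=2 → run D
t=19: queue=[F,E,H,G,C,D] q_used=0 → run F
t=20: queue=[F,E,H,G,C,D] q_used=1 → run F
t=21: queue=[F,E,H,G,C,D] q_used=2 → run F
t=22: queue=[E,H,G,C,D,F] q_used=0 → run E
t=23: queue=[E,H,G,C,D,F] q_used=1 → run E
t=24: queue=[H,G,C,D,F] q_used=0 → run H
t=25: queue=[H,G,C,D,F] q_used=1 → run H
t=26: queue=[H,G,C,D,F] q_used=2 → run H
t=27: queue=[G,C,D,F,H] q_used=0 → run G
t=28: queue=[G,C,D,F,H] q_used=1 → run G
t=29: queue=[G,C,D,F,H] q_used=2 → run G
t=30: queue=[C,D,F,H,G] q_used=0 → run C
t=31: queue=[C,D,F,H,G] q_used=1 → run C
t=32: queue=[C,D,F,H,G] q_used=2 → run C
t=33: queue=[D,F,H,G,C] q_used=0 → run D
t=34: queue=[D,F,H,G,C] q_used=1 → run D
t=35: queue=[D,F,H,G,C] q_used=2 → run D
t=36: queue=[F,H,G,C] q_used=0 → run F
t=37: queue=[F,H,G,C] q_used=1 → run F
t=38: queue=[H,G,C] q_used=0 → run H
t=39: queue=[H,G,C] q_used=1 → run H
t=40: queue=[H,G,C] q_used=2 → run H
t=41: queue=[G,C,H] q_used=0 → run G
t=42: queue=[G,C,H] q_used=1 → run G
t=43: queue=[C,H] q_used=0 → run C
t=44: queue=[C,H] q_used=1 → run C
t=45: queue=[H] q_used=0 → run H
t=46: queue=[H] q_used=1 → run H
t=47: (idle)
t=48: (idle)
t=49: (idle)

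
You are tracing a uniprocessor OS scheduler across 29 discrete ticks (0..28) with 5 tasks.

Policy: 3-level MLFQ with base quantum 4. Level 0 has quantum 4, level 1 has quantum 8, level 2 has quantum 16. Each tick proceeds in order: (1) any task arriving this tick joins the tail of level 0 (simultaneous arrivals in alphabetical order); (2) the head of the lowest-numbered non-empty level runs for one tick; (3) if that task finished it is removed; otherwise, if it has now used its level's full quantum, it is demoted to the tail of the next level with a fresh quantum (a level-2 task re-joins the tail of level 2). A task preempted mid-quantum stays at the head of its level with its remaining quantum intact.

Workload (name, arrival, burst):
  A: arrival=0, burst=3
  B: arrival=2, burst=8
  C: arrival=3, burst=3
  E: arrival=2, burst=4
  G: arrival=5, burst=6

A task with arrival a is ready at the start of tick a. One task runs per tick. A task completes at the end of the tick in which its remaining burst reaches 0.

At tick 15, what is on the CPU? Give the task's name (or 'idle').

running at tick 15 = G

t=0: L0/L1/L2 = A/-/- → run A
t=1: L0/L1/L2 = A/-/- → run A
t=2: L0/L1/L2 = ABE/-/- → run A
t=3: L0/L1/L2 = BEC/-/- → run B
t=4: L0/L1/L2 = BEC/-/- → run B
t=5: L0/L1/L2 = BECG/-/- → run B
t=6: L0/L1/L2 = BECG/-/- → run B
t=7: L0/L1/L2 = ECG/B/- → run E
t=8: L0/L1/L2 = ECG/B/- → run E
t=9: L0/L1/L2 = ECG/B/- → run E
t=10: L0/L1/L2 = ECG/B/- → run E
t=11: L0/L1/L2 = CG/B/- → run C
t=12: L0/L1/L2 = CG/B/- → run C
t=13: L0/L1/L2 = CG/B/- → run C
t=14: L0/L1/L2 = G/B/- → run G
t=15: L0/L1/L2 = G/B/- → run G
t=16: L0/L1/L2 = G/B/- → run G
t=17: L0/L1/L2 = G/B/- → run G
t=18: L0/L1/L2 = -/BG/- → run B
t=19: L0/L1/L2 = -/BG/- → run B
t=20: L0/L1/L2 = -/BG/- → run B
t=21: L0/L1/L2 = -/BG/- → run B
t=22: L0/L1/L2 = -/G/- → run G
t=23: L0/L1/L2 = -/G/- → run G
t=24: (idle)
t=25: (idle)
t=26: (idle)
t=27: (idle)
t=28: (idle)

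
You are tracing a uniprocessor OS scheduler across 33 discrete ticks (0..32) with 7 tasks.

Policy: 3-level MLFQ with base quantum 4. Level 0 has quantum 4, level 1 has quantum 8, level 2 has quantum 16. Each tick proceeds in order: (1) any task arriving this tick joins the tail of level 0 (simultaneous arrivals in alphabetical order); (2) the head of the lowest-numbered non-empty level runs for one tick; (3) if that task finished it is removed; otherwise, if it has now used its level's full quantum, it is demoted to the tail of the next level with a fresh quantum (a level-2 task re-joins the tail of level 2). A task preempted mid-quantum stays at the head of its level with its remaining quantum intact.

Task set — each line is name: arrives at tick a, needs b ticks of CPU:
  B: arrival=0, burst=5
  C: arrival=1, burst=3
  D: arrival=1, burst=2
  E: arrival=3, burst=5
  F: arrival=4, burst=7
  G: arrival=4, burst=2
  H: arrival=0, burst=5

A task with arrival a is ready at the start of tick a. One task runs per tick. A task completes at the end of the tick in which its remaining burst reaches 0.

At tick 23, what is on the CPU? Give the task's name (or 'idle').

running at tick 23 = B

t=0: L0/L1/L2 = BH/-/- → run B
t=1: L0/L1/L2 = BHCD/-/- → run B
t=2: L0/L1/L2 = BHCD/-/- → run B
t=3: L0/L1/L2 = BHCDE/-/- → run B
t=4: L0/L1/L2 = HCDEFG/B/- → run H
t=5: L0/L1/L2 = HCDEFG/B/- → run H
t=6: L0/L1/L2 = HCDEFG/B/- → run H
t=7: L0/L1/L2 = HCDEFG/B/- → run H
t=8: L0/L1/L2 = CDEFG/BH/- → run C
t=9: L0/L1/L2 = CDEFG/BH/- → run C
t=10: L0/L1/L2 = CDEFG/BH/- → run C
t=11: L0/L1/L2 = DEFG/BH/- → run D
t=12: L0/L1/L2 = DEFG/BH/- → run D
t=13: L0/L1/L2 = EFG/BH/- → run E
t=14: L0/L1/L2 = EFG/BH/- → run E
t=15: L0/L1/L2 = EFG/BH/- → run E
t=16: L0/L1/L2 = EFG/BH/- → run E
t=17: L0/L1/L2 = FG/BHE/- → run F
t=18: L0/L1/L2 = FG/BHE/- → run F
t=19: L0/L1/L2 = FG/BHE/- → run F
t=20: L0/L1/L2 = FG/BHE/- → run F
t=21: L0/L1/L2 = G/BHEF/- → run G
t=22: L0/L1/L2 = G/BHEF/- → run G
t=23: L0/L1/L2 = -/BHEF/- → run B
t=24: L0/L1/L2 = -/HEF/- → run H
t=25: L0/L1/L2 = -/EF/- → run E
t=26: L0/L1/L2 = -/F/- → run F
t=27: L0/L1/L2 = -/F/- → run F
t=28: L0/L1/L2 = -/F/- → run F
t=29: (idle)
t=30: (idle)
t=31: (idle)
t=32: (idle)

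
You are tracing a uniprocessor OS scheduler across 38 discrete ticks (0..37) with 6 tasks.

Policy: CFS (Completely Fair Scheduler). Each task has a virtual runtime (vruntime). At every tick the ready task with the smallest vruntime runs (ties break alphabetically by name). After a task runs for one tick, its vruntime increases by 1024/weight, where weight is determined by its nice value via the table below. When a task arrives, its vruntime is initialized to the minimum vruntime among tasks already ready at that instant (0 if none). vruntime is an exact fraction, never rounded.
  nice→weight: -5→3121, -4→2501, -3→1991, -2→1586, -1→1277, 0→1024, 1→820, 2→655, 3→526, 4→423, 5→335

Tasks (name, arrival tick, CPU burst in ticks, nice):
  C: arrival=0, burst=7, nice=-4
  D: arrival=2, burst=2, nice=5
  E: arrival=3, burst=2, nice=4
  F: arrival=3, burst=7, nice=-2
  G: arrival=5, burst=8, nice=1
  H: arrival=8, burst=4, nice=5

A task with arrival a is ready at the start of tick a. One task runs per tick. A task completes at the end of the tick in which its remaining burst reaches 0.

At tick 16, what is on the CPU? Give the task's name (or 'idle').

running at tick 16 = E

t=0: vr[C=0] → run C
t=1: vr[C=1024/2501] → run C
t=2: vr[C=2048/2501 D=2048/2501] → run C
t=3: vr[C=3072/2501 D=2048/2501 E=2048/2501 F=2048/2501] → run D
t=4: vr[C=3072/2501 D=3247104/837835 E=2048/2501 F=2048/2501] → run E
t=5: vr[C=3072/2501 D=3247104/837835 E=3427328/1057923 F=2048/2501 G=2048/2501] → run F
t=6: vr[C=3072/2501 D=3247104/837835 E=3427328/1057923 F=47616/32513 G=2048/2501] → run G
t=7: vr[C=3072/2501 D=3247104/837835 E=3427328/1057923 F=47616/32513 G=25856/12505] → run C
t=8: vr[C=4096/2501 D=3247104/837835 E=3427328/1057923 F=47616/32513 G=25856/12505 H=47616/32513] → run F
t=9: vr[C=4096/2501 D=3247104/837835 E=3427328/1057923 F=68608/32513 G=25856/12505 H=47616/32513] → run H
t=10: vr[C=4096/2501 D=3247104/837835 E=3427328/1057923 F=68608/32513 G=25856/12505 H=49244672/10891855] → run C
t=11: vr[C=5120/2501 D=3247104/837835 E=3427328/1057923 F=68608/32513 G=25856/12505 H=49244672/10891855] → run C
t=12: vr[C=6144/2501 D=3247104/837835 E=3427328/1057923 F=68608/32513 G=25856/12505 H=49244672/10891855] → run G
t=13: vr[C=6144/2501 D=3247104/837835 E=3427328/1057923 F=68608/32513 G=41472/12505 H=49244672/10891855] → run F
t=14: vr[C=6144/2501 D=3247104/837835 E=3427328/1057923 F=89600/32513 G=41472/12505 H=49244672/10891855] → run C
t=15: vr[D=3247104/837835 E=3427328/1057923 F=89600/32513 G=41472/12505 H=49244672/10891855] → run F
t=16: vr[D=3247104/837835 E=3427328/1057923 F=110592/32513 G=41472/12505 H=49244672/10891855] → run E
t=17: vr[D=3247104/837835 F=110592/32513 G=41472/12505 H=49244672/10891855] → run G
t=18: vr[D=3247104/837835 F=110592/32513 G=57088/12505 H=49244672/10891855] → run F
t=19: vr[D=3247104/837835 F=131584/32513 G=57088/12505 H=49244672/10891855] → run D
t=20: vr[F=131584/32513 G=57088/12505 H=49244672/10891855] → run F
t=21: vr[F=152576/32513 G=57088/12505 H=49244672/10891855] → run H
t=22: vr[F=152576/32513 G=57088/12505 H=82537984/10891855] → run G
t=23: vr[F=152576/32513 G=72704/12505 H=82537984/10891855] → run F
t=24: vr[G=72704/12505 H=82537984/10891855] → run G
t=25: vr[G=17664/2501 H=82537984/10891855] → run G
t=26: vr[G=103936/12505 H=82537984/10891855] → run H
t=27: vr[G=103936/12505 H=115831296/10891855] → run G
t=28: vr[G=119552/12505 H=115831296/10891855] → run G
t=29: vr[H=115831296/10891855] → run H
t=30: (idle)
t=31: (idle)
t=32: (idle)
t=33: (idle)
t=34: (idle)
t=35: (idle)
t=36: (idle)
t=37: (idle)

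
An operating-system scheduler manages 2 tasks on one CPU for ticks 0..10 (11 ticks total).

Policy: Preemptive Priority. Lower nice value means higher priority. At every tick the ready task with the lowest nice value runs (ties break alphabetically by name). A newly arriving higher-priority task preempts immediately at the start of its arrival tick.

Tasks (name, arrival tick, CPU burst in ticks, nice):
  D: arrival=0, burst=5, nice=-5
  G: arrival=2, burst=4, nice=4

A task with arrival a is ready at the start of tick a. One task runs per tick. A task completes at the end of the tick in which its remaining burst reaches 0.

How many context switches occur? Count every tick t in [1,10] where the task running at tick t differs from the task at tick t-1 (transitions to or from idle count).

context switches = 2

t=0: ready={D} → run D
t=1: ready={D} → run D
t=2: ready={D,G} → run D
t=3: ready={D,G} → run D
t=4: ready={D,G} → run D
t=5: ready={G} → run G
t=6: ready={G} → run G
t=7: ready={G} → run G
t=8: ready={G} → run G
t=9: (idle)
t=10: (idle)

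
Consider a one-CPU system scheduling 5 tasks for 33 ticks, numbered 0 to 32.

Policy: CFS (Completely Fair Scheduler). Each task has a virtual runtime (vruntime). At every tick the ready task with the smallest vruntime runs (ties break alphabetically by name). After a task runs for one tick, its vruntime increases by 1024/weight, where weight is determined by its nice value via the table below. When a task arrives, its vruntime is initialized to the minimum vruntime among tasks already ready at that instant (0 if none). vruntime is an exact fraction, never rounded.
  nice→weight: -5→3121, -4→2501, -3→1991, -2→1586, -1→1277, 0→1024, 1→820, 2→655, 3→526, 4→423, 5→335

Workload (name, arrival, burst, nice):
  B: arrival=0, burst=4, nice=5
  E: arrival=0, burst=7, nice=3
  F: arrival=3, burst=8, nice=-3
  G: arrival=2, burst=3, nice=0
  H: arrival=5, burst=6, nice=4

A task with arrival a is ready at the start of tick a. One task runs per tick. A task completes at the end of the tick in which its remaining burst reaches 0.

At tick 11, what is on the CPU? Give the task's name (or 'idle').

t=0: vr[B=0 E=0] → run B
t=1: vr[B=1024/335 E=0] → run E
t=2: vr[B=1024/335 E=512/263 G=512/263] → run E
t=3: vr[B=1024/335 E=1024/263 F=512/263 G=512/263] → run F
t=4: vr[B=1024/335 E=1024/263 F=1288704/523633 G=512/263] → run G
t=5: vr[B=1024/335 E=1024/263 F=1288704/523633 G=775/263 H=1288704/523633] → run F
t=6: vr[B=1024/335 E=1024/263 F=1558016/523633 G=775/263 H=1288704/523633] → run H
t=7: vr[B=1024/335 E=1024/263 F=1558016/523633 G=775/263 H=1081321984/221496759] → run G
t=8: vr[B=1024/335 E=1024/263 F=1558016/523633 G=1038/263 H=1081321984/221496759] → run F
t=9: vr[B=1024/335 E=1024/263 F=1827328/523633 G=1038/263 H=1081321984/221496759] → run B
t=10: vr[B=2048/335 E=1024/263 F=1827328/523633 G=1038/263 H=1081321984/221496759] → run F
t=11: vr[B=2048/335 E=1024/263 F=2096640/523633 G=1038/263 H=1081321984/221496759] → run E
t=12: vr[B=2048/335 E=1536/263 F=2096640/523633 G=1038/263 H=1081321984/221496759] → run G
t=13: vr[B=2048/335 E=1536/263 F=2096640/523633 H=1081321984/221496759] → run F
t=14: vr[B=2048/335 E=1536/263 F=2365952/523633 H=1081321984/221496759] → run F
t=15: vr[B=2048/335 E=1536/263 F=2635264/523633 H=1081321984/221496759] → run H
t=16: vr[B=2048/335 E=1536/263 F=2635264/523633 H=1617522176/221496759] → run F
t=17: vr[B=2048/335 E=1536/263 F=2904576/523633 H=1617522176/221496759] → run F
t=18: vr[B=2048/335 E=1536/263 H=1617522176/221496759] → run E
t=19: vr[B=2048/335 E=2048/263 H=1617522176/221496759] → run B
t=20: vr[B=3072/335 E=2048/263 H=1617522176/221496759] → run H
t=21: vr[B=3072/335 E=2048/263 H=717907456/73832253] → run E
t=22: vr[B=3072/335 E=2560/263 H=717907456/73832253] → run B
t=23: vr[E=2560/263 H=717907456/73832253] → run H
t=24: vr[E=2560/263 H=2689922560/221496759] → run E
t=25: vr[E=3072/263 H=2689922560/221496759] → run E
t=26: vr[H=2689922560/221496759] → run H
t=27: vr[H=3226122752/221496759] → run H
t=28: (idle)
t=29: (idle)
t=30: (idle)
t=31: (idle)
t=32: (idle)

running at tick 11 = E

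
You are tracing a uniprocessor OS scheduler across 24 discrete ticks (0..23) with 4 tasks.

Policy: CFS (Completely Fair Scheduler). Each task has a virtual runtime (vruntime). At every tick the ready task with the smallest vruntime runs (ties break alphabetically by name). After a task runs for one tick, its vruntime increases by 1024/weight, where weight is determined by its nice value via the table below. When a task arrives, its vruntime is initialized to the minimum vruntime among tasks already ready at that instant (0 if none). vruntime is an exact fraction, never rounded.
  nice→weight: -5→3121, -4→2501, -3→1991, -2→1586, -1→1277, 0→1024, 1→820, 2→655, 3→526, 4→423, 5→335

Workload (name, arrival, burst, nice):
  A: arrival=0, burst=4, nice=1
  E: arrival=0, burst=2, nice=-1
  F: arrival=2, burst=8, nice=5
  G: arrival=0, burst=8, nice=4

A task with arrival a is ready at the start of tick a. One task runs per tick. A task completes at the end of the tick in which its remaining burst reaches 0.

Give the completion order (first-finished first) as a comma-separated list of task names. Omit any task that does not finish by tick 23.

completion order = E, A, G, F

t=0: vr[A=0 E=0 G=0] → run A
t=1: vr[A=256/205 E=0 G=0] → run E
t=2: vr[A=256/205 E=1024/1277 F=0 G=0] → run F
t=3: vr[A=256/205 E=1024/1277 F=1024/335 G=0] → run G
t=4: vr[A=256/205 E=1024/1277 F=1024/335 G=1024/423] → run E
t=5: vr[A=256/205 F=1024/335 G=1024/423] → run A
t=6: vr[A=512/205 F=1024/335 G=1024/423] → run G
t=7: vr[A=512/205 F=1024/335 G=2048/423] → run A
t=8: vr[A=768/205 F=1024/335 G=2048/423] → run F
t=9: vr[A=768/205 F=2048/335 G=2048/423] → run A
t=10: vr[F=2048/335 G=2048/423] → run G
t=11: vr[F=2048/335 G=1024/141] → run F
t=12: vr[F=3072/335 G=1024/141] → run G
t=13: vr[F=3072/335 G=4096/423] → run F
t=14: vr[F=4096/335 G=4096/423] → run G
t=15: vr[F=4096/335 G=5120/423] → run G
t=16: vr[F=4096/335 G=2048/141] → run F
t=17: vr[F=1024/67 G=2048/141] → run G
t=18: vr[F=1024/67 G=7168/423] → run F
t=19: vr[F=6144/335 G=7168/423] → run G
t=20: vr[F=6144/335] → run F
t=21: vr[F=7168/335] → run F
t=22: (idle)
t=23: (idle)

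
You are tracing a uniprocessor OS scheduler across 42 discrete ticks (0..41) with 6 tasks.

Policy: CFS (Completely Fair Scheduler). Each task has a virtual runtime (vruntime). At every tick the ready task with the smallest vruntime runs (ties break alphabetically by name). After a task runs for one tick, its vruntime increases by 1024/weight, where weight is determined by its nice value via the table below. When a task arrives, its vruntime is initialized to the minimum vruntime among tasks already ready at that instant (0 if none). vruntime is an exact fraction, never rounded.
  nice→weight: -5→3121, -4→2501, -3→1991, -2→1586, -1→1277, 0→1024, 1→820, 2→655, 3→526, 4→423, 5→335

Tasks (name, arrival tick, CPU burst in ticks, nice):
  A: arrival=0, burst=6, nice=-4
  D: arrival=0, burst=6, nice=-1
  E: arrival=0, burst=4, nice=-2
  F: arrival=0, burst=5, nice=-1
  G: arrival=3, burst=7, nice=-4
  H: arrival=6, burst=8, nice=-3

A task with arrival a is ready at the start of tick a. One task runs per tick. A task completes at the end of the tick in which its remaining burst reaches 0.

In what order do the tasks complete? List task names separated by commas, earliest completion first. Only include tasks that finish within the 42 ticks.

t=0: vr[A=0 D=0 E=0 F=0] → run A
t=1: vr[A=1024/2501 D=0 E=0 F=0] → run D
t=2: vr[A=1024/2501 D=1024/1277 E=0 F=0] → run E
t=3: vr[A=1024/2501 D=1024/1277 E=512/793 F=0 G=0] → run F
t=4: vr[A=1024/2501 D=1024/1277 E=512/793 F=1024/1277 G=0] → run G
t=5: vr[A=1024/2501 D=1024/1277 E=512/793 F=1024/1277 G=1024/2501] → run A
t=6: vr[A=2048/2501 D=1024/1277 E=512/793 F=1024/1277 G=1024/2501 H=1024/2501] → run G
t=7: vr[A=2048/2501 D=1024/1277 E=512/793 F=1024/1277 G=2048/2501 H=1024/2501] → run H
t=8: vr[A=2048/2501 D=1024/1277 E=512/793 F=1024/1277 G=2048/2501 H=4599808/4979491] → run E
t=9: vr[A=2048/2501 D=1024/1277 E=1024/793 F=1024/1277 G=2048/2501 H=4599808/4979491] → run D
t=10: vr[A=2048/2501 D=2048/1277 E=1024/793 F=1024/1277 G=2048/2501 H=4599808/4979491] → run F
t=11: vr[A=2048/2501 D=2048/1277 E=1024/793 F=2048/1277 G=2048/2501 H=4599808/4979491] → run A
t=12: vr[A=3072/2501 D=2048/1277 E=1024/793 F=2048/1277 G=2048/2501 H=4599808/4979491] → run G
t=13: vr[A=3072/2501 D=2048/1277 E=1024/793 F=2048/1277 G=3072/2501 H=4599808/4979491] → run H
t=14: vr[A=3072/2501 D=2048/1277 E=1024/793 F=2048/1277 G=3072/2501 H=7160832/4979491] → run A
t=15: vr[A=4096/2501 D=2048/1277 E=1024/793 F=2048/1277 G=3072/2501 H=7160832/4979491] → run G
t=16: vr[A=4096/2501 D=2048/1277 E=1024/793 F=2048/1277 G=4096/2501 H=7160832/4979491] → run E
t=17: vr[A=4096/2501 D=2048/1277 E=1536/793 F=2048/1277 G=4096/2501 H=7160832/4979491] → run H
t=18: vr[A=4096/2501 D=2048/1277 E=1536/793 F=2048/1277 G=4096/2501 H=9721856/4979491] → run D
t=19: vr[A=4096/2501 D=3072/1277 E=1536/793 F=2048/1277 G=4096/2501 H=9721856/4979491] → run F
t=20: vr[A=4096/2501 D=3072/1277 E=1536/793 F=3072/1277 G=4096/2501 H=9721856/4979491] → run A
t=21: vr[A=5120/2501 D=3072/1277 E=1536/793 F=3072/1277 G=4096/2501 H=9721856/4979491] → run G
t=22: vr[A=5120/2501 D=3072/1277 E=1536/793 F=3072/1277 G=5120/2501 H=9721856/4979491] → run E
t=23: vr[A=5120/2501 D=3072/1277 F=3072/1277 G=5120/2501 H=9721856/4979491] → run H
t=24: vr[A=5120/2501 D=3072/1277 F=3072/1277 G=5120/2501 H=12282880/4979491] → run A
t=25: vr[D=3072/1277 F=3072/1277 G=5120/2501 H=12282880/4979491] → run G
t=26: vr[D=3072/1277 F=3072/1277 G=6144/2501 H=12282880/4979491] → run D
t=27: vr[D=4096/1277 F=3072/1277 G=6144/2501 H=12282880/4979491] → run F
t=28: vr[D=4096/1277 F=4096/1277 G=6144/2501 H=12282880/4979491] → run G
t=29: vr[D=4096/1277 F=4096/1277 H=12282880/4979491] → run H
t=30: vr[D=4096/1277 F=4096/1277 H=14843904/4979491] → run H
t=31: vr[D=4096/1277 F=4096/1277 H=17404928/4979491] → run D
t=32: vr[D=5120/1277 F=4096/1277 H=17404928/4979491] → run F
t=33: vr[D=5120/1277 H=17404928/4979491] → run H
t=34: vr[D=5120/1277 H=19965952/4979491] → run D
t=35: vr[H=19965952/4979491] → run H
t=36: (idle)
t=37: (idle)
t=38: (idle)
t=39: (idle)
t=40: (idle)
t=41: (idle)

completion order = E, A, G, F, D, H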